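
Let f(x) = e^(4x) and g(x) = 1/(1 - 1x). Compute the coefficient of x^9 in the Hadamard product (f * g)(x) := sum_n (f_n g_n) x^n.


Expanding: f_k = 4^k/k! (from e^(4x)) and g_k = 1^k (from 1/(1 - 1x)). So the Hadamard coefficient (f * g)_k = 4^k 1^k / k! = (4)^k / k!.
For k = 9: 4^9/9! = 262144/362880 = 2048/2835.

2048/2835


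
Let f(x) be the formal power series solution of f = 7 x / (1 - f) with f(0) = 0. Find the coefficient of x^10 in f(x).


Apply Lagrange inversion: f = 7 x * phi(f) with phi(t) = 1/(1 - t), so
[x^n] f = 7^n * (1/n) [t^(n-1)] phi(t)^n = 7^n * (1/n) [t^(n-1)] (1 - t)^(-n) = 7^n * (1/n) C(2n - 2, n - 1) = 7^n * C_{n-1}.
For n = 10: C_9 = C(18, 9) / 10 = 48620/10 = 4862.
With the 7^10 = 282475249 factor, the coefficient is 282475249 * 4862 = 1373394660638.

1373394660638


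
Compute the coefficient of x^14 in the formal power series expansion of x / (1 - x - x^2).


Let f(x) = sum_{k>=0} a_k x^k. Multiplying f(x) * (1 - x - x^2) = x and matching coefficients gives a_0 = 0, a_1 = 1, and a_k = a_{k-1} + a_{k-2} for k >= 2. These are the Fibonacci numbers F_k.
Iterating from F_0 = 0, F_1 = 1:
F_0=0, F_1=1, F_2=1, F_3=2, F_4=3, F_5=5, F_6=8, F_7=13, F_8=21, F_9=34, ...
F_14 = 377.

377


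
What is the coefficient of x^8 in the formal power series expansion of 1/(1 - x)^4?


The expansion 1/(1 - x)^r = sum_{k>=0} C(k + r - 1, r - 1) x^k follows from the multiset / negative-binomial theorem (or from repeated differentiation of the geometric series).
For r = 4 and k = 8:
C(11, 3) = 39916800 / (6 * 40320) = 165.

165


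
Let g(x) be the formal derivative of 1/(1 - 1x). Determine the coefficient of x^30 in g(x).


Differentiate termwise: d/dx sum_{k>=0} 1^k x^k = sum_{k>=1} k 1^k x^(k-1) = sum_{j>=0} (j+1) 1^(j+1) x^j.
Equivalently, d/dx [1/(1 - 1x)] = 1/(1 - 1x)^2.
For j = 30: 31 * 1^31 = 31 * 1 = 31.

31


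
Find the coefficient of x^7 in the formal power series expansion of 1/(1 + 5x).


Write 1/(1 + c x) = 1/(1 - (-c) x) and apply the geometric-series identity
1/(1 - y) = sum_{k>=0} y^k to get 1/(1 + c x) = sum_{k>=0} (-c)^k x^k.
So the coefficient of x^k is (-c)^k = (-1)^k * c^k.
Here c = 5 and k = 7:
(-5)^7 = -1 * 78125 = -78125

-78125


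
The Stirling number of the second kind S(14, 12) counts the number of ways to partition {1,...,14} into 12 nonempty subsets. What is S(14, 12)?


Using the explicit formula S(n,k) = (1/k!) sum_{j=0}^{k} (-1)^(k-j) C(k,j) j^n:
S(14, 12) = 3367
Equivalently, S(n,k) is n! times the coefficient of x^n in the EGF (e^x - 1)^k / k!.

3367


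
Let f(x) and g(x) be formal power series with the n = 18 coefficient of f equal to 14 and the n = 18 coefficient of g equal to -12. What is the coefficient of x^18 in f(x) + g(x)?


Addition of formal power series is termwise.
The coefficient of x^18 in f + g = 14 + -12
= 2

2


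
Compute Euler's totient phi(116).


phi(n) counts integers in [1, n] coprime to n. Using the multiplicative formula phi(n) = n * prod_{p | n} (1 - 1/p):
116 = 2^2 * 29, so
phi(116) = 116 * (1 - 1/2) * (1 - 1/29) = 56.

56


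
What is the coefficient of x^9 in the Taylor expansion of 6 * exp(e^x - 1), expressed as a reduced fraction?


exp(e^x - 1) = sum_{k>=0} Bell_k x^k / k!, where Bell_k is the k-th Bell number.
So the coefficient of x^9 is 6 * Bell_9 / 9!.
Computing: Bell_9 = 21147 and 9! = 362880, giving
6 * 21147/362880 = 1007/2880.

1007/2880


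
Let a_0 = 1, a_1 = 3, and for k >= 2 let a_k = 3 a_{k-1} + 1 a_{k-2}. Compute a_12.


Iterating the recurrence forward:
a_0 = 1
a_1 = 3
a_2 = 3*3 + 1*1 = 10
a_3 = 3*10 + 1*3 = 33
a_4 = 3*33 + 1*10 = 109
a_5 = 3*109 + 1*33 = 360
a_6 = 3*360 + 1*109 = 1189
a_7 = 3*1189 + 1*360 = 3927
a_8 = 3*3927 + 1*1189 = 12970
a_9 = 3*12970 + 1*3927 = 42837
a_10 = 3*42837 + 1*12970 = 141481
a_11 = 3*141481 + 1*42837 = 467280
a_12 = 3*467280 + 1*141481 = 1543321
So a_12 = 1543321.

1543321


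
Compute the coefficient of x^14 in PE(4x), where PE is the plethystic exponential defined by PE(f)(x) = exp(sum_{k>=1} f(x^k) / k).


With f(x) = 4x, the exponent is sum_{k>=1} 4 x^k / k = 4 * (-ln(1 - x)). Exponentiating:
PE(4x) = exp(-4 ln(1 - x)) = 1/(1 - x)^4.
By the negative binomial expansion, [x^n] 1/(1 - x)^4 = C(n + 3, 3).
For n = 14: C(17, 3) = 680.

680


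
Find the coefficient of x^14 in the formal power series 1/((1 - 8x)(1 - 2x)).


By partial fractions or Cauchy convolution:
The coefficient equals sum_{k=0}^{14} 8^k * 2^(14-k).
= 5864062009344

5864062009344


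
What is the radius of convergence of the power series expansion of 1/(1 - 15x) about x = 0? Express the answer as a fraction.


Expanding 1/(1 - 15x) = sum_{k>=0} 15^k x^k, the series converges when |15x| < 1, i.e., |x| < 1/15.
So the radius of convergence is 1/15 = 1/15.

1/15


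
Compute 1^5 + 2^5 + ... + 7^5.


This power sum has a closed form given by Faulhaber's formula
sum_{k=1}^{m} k^p = (1 / (p + 1)) * sum_{j=0}^{p} C(p + 1, j) B_j m^(p + 1 - j),
but for small m direct computation is fastest:
1 + 32 + 243 + 1024 + 3125 + 7776 + 16807 = 29008.

29008


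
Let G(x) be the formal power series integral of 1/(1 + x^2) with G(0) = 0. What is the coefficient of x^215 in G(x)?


1/(1 + x^2) = sum_{j>=0} (-1)^j x^(2j). Integrating termwise with G(0) = 0:
G(x) = sum_{j>=0} (-1)^j x^(2j+1) / (2j+1) = arctan(x).
Only odd powers are nonzero. For x^215 write 215 = 2*107 + 1, giving
(-1)^107 / 215 = -1/215 = -1/215.

-1/215


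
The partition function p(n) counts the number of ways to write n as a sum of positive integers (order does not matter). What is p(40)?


Using the generating function prod_{k>=1} 1/(1-x^k), we compute p(40).
By dynamic programming over parts 1 through 40:
p(40) = 37338

37338


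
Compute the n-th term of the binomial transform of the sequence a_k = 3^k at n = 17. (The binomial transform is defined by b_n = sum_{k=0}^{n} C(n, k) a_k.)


With a_k = 3^k, b_n = sum_{k=0}^{n} C(n, k) 3^k = (1 + 3)^n by the binomial theorem.
For n = 17: (1 + 3)^17 = 4^17 = 17179869184.

17179869184


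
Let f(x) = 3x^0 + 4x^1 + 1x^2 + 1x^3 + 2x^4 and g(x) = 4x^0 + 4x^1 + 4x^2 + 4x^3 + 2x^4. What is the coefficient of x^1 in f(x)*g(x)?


Cauchy product at x^1:
3*4 + 4*4
= 28

28


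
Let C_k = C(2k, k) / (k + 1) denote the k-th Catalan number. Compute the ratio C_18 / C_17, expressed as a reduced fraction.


Using C_k = (2k)! / (k! (k+1)!), the ratio C_{k+1}/C_k simplifies to
C_{k+1}/C_k = [(2k+2)! / ((k+1)! (k+2)!)] * [k! (k+1)! / (2k)!]
 = (2k+2)(2k+1) / ((k+1)(k+2)) = 2(2k+1) / (k+2).
For k = 17: 2(2*17 + 1) / (17 + 2) = 70/19 = 70/19.

70/19


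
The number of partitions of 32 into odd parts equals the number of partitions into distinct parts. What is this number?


Computing partitions of 32 into odd parts (1, 3, 5, ...):
Using the generating function prod_{k>=0} 1/(1-x^(2k+1)),
the count is 390

390


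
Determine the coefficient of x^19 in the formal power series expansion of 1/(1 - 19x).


The geometric series identity gives 1/(1 - c x) = sum_{k>=0} c^k x^k, so the coefficient of x^k is c^k.
Here c = 19 and k = 19.
Computing: 19^19 = 1978419655660313589123979

1978419655660313589123979


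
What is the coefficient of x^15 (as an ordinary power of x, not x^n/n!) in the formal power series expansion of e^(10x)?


The exponential series is e^y = sum_{k>=0} y^k / k!. Substituting y = 10x gives
e^(10x) = sum_{k>=0} 10^k x^k / k!.
So the coefficient of x^n is a^n/n! with a = 10, n = 15:
10^15 / 15! = 1000000000000000/1307674368000 = 3906250000/5108103

3906250000/5108103


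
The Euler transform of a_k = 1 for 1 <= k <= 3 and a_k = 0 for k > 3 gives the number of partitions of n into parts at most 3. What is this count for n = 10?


Partitions of 10 into parts at most 3:
Using generating function (1-x)^(-1)(1-x^2)^(-1)(1-x^3)^(-1),
the coefficient of x^10 = 14

14


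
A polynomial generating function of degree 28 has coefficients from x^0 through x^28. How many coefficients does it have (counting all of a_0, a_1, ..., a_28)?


A polynomial of degree 28 takes the form a_0 + a_1 x + ... + a_28 x^28.
The number of coefficients is 28 + 1 = 29.

29


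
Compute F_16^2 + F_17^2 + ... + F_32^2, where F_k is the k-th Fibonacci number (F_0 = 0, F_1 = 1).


There is a standard identity sum_{k=0}^{N} F_k^2 = F_N * F_{N+1} (proved inductively from the telescoping relation F_k^2 = F_k F_{k+1} - F_{k-1} F_k). Then
sum_{k=16}^{32} F_k^2 = F_32 F_33 - F_15 F_16.
Computing: F_32 = 2178309, F_33 = 3524578, F_15 = 610, F_16 = 987.
Sum = 2178309 * 3524578 - 610 * 987 = 7677619376532.

7677619376532


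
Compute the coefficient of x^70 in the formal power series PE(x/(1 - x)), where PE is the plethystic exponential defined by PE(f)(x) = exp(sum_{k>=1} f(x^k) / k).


For f(x) = x/(1 - x) we have
sum_{k>=1} f(x^k) / k = sum_{k>=1} (1/k) * x^k / (1 - x^k) = sum_{k, m >= 1} x^(k m) / k,
which after exponentiating simplifies to
PE(x/(1 - x)) = prod_{k>=1} 1 / (1 - x^k).
This is the generating function for the partition function p(n), so the coefficient of x^70 is p(70).
Computing p(70) by dynamic programming over parts 1, 2, ..., 70: p(70) = 4087968.

4087968


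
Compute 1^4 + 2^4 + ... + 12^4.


This power sum has a closed form given by Faulhaber's formula
sum_{k=1}^{m} k^p = (1 / (p + 1)) * sum_{j=0}^{p} C(p + 1, j) B_j m^(p + 1 - j),
but for small m direct computation is fastest:
1 + 16 + 81 + 256 + 625 + 1296 + 2401 + 4096 + 6561 + 10000 + 14641 + 20736 = 60710.

60710


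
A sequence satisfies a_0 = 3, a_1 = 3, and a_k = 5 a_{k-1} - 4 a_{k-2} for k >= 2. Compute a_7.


The characteristic equation is t^2 - 5 t + 4 = 0, with roots r_1 = 4 and r_2 = 1 (so c_1 = r_1 + r_2, c_2 = -r_1 r_2 as required).
One can use the closed form a_n = A r_1^n + B r_2^n, but direct iteration is more reliable:
a_0 = 3, a_1 = 3, a_2 = 3, a_3 = 3, a_4 = 3, a_5 = 3, a_6 = 3, a_7 = 3.
So a_7 = 3.

3


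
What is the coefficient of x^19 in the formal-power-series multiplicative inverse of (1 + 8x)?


The inverse is 1/(1 + 8x). Apply the geometric identity 1/(1 - y) = sum_{k>=0} y^k with y = -8x:
1/(1 + 8x) = sum_{k>=0} (-8)^k x^k.
So the coefficient of x^19 is (-8)^19 = -144115188075855872.

-144115188075855872


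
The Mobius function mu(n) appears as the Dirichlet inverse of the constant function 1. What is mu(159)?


159 = 3 * 53 (all distinct primes).
mu(159) = (-1)^2 = 1

1


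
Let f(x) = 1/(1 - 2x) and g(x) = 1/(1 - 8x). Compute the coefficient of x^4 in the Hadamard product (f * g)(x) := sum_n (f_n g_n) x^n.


f has coefficients f_k = 2^k and g has coefficients g_k = 8^k, so the Hadamard product has coefficient (f*g)_k = 2^k * 8^k = 16^k.
For k = 4: 16^4 = 65536.

65536


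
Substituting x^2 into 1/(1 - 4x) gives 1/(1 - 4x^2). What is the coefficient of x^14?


The coefficient of x^(2m) in 1/(1 - 4x^2) is 4^m.
With n = 14 = 2*7, the coefficient is 4^7 = 16384.

16384


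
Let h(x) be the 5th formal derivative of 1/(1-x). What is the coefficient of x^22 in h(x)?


Differentiating 5 times: d^5/dx^5 [1/(1-x)] = 5!/(1-x)^6.
The expansion 1/(1-x)^6 = sum_{k>=0} C(k+5, 5) x^k, so the coefficient of x^n in 5!/(1-x)^6 is 5! * C(n+5, 5).
For n = 22: 120 * C(27, 5) = 120 * 80730 = 9687600

9687600


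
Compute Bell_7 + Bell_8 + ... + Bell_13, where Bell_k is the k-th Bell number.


Recall Bell_k counts set partitions of a k-set (with Bell_0 = 1 by convention).
Bell_7 through Bell_13: 877, 4140, 21147, 115975, 678570, 4213597, 27644437
Sum = 877 + 4140 + 21147 + 115975 + 678570 + 4213597 + 27644437 = 32678743.

32678743


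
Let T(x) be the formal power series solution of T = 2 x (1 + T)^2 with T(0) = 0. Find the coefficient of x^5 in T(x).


Apply the Lagrange inversion formula: if T = 2 x * phi(T) with phi(t) = (1 + t)^2, then [x^n] T = 2^n * (1/n) [t^(n-1)] phi(t)^n = 2^n * (1/n) [t^(n-1)] (1 + t)^(2n) = 2^n * (1/n) C(2n, n-1).
Using the identity C(2n, n-1) = C(2n, n) * n / (n+1), the unscaled factor equals C(2n, n) / (n+1) = C_n, the n-th Catalan number.
For n = 5: C_5 = C(10, 5) / 6 = 252/6 = 42.
With the 2^5 = 32 factor, the coefficient is 32 * 42 = 1344.

1344


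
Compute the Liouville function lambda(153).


The Liouville function is lambda(k) = (-1)^Omega(k), where Omega(k) counts the prime factors of k with multiplicity.
Factoring: 153 = 3 * 3 * 17, so Omega(153) = 3.
lambda(153) = (-1)^3 = -1.

-1


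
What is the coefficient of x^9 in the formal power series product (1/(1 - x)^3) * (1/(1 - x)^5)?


Combine the factors: (1/(1 - x)^3) * (1/(1 - x)^5) = 1/(1 - x)^8.
Then use 1/(1 - x)^r = sum_{k>=0} C(k + r - 1, r - 1) x^k with r = 8 and k = 9:
C(16, 7) = 11440.

11440


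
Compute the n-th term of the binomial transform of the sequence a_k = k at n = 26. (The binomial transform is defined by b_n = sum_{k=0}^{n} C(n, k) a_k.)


With a_k = k, b_n = sum_{k=0}^{n} C(n, k) k. Using k * C(n, k) = n * C(n-1, k-1) gives b_n = n * sum_{k>=1} C(n-1, k-1) = n * 2^(n-1).
For n = 26: 26 * 2^25 = 26 * 33554432 = 872415232.

872415232


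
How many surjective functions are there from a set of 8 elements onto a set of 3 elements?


By inclusion-exclusion on which target elements are missed, the number of surjections from an n-set onto a k-set is
surj(n, k) = sum_{j=0}^{k} (-1)^j C(k, j) (k - j)^n.
Equivalently surj(n, k) = k! * S(n, k), where S(n, k) is the Stirling number of the second kind.
For n = 8, k = 3:
S(8, 3) = 966, so
surj = 3! * 966 = 6 * 966 = 5796.

5796


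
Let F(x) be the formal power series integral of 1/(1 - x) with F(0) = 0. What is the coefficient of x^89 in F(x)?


1/(1 - x) = sum_{k>=0} x^k. Integrating termwise and using F(0) = 0 gives
F(x) = sum_{k>=0} x^(k+1) / (k+1) = sum_{m>=1} x^m / m = -ln(1 - x).
So the coefficient of x^89 is 1/89 = 1/89.

1/89


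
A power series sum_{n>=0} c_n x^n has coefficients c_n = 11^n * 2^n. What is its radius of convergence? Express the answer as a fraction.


By the root test (Cauchy-Hadamard), the radius is R = 1 / limsup_n |c_n|^(1/n).
Here |c_n|^(1/n) = (11^n * 2^n)^(1/n) = 11 * 2 = 22 for all n.
So R = 1/22 = 1/22.

1/22


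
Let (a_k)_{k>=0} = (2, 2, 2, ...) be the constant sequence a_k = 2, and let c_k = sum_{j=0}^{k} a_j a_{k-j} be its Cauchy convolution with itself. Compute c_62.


Since a_j = 2 for all j >= 0, the convolution sum becomes
c_k = sum_{j=0}^{k} 2 * 2 = 4 * (k + 1).
Equivalently, the generating function of (a_k) is 2/(1 - x) and its square is 4/(1 - x)^2 = sum_{k>=0} 4(k + 1) x^k.
For k = 62: 4 * 63 = 252.

252


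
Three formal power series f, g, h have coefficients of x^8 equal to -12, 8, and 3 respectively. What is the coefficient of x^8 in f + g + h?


Series addition is componentwise:
-12 + 8 + 3
= -1

-1


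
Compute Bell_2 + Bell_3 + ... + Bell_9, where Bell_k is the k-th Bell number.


Recall Bell_k counts set partitions of a k-set (with Bell_0 = 1 by convention).
Bell_2 through Bell_9: 2, 5, 15, 52, 203, 877, 4140, 21147
Sum = 2 + 5 + 15 + 52 + 203 + 877 + 4140 + 21147 = 26441.

26441


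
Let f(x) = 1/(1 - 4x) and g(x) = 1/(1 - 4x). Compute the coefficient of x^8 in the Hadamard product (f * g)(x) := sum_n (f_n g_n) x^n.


f has coefficients f_k = 4^k and g has coefficients g_k = 4^k, so the Hadamard product has coefficient (f*g)_k = 4^k * 4^k = 16^k.
For k = 8: 16^8 = 4294967296.

4294967296


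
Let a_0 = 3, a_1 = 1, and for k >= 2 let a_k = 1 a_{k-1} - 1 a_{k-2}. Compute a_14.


Iterating the recurrence forward:
a_0 = 3
a_1 = 1
a_2 = 1*1 - 1*3 = -2
a_3 = 1*-2 - 1*1 = -3
a_4 = 1*-3 - 1*-2 = -1
a_5 = 1*-1 - 1*-3 = 2
a_6 = 1*2 - 1*-1 = 3
a_7 = 1*3 - 1*2 = 1
a_8 = 1*1 - 1*3 = -2
a_9 = 1*-2 - 1*1 = -3
a_10 = 1*-3 - 1*-2 = -1
a_11 = 1*-1 - 1*-3 = 2
a_12 = 1*2 - 1*-1 = 3
a_13 = 1*3 - 1*2 = 1
a_14 = 1*1 - 1*3 = -2
So a_14 = -2.

-2


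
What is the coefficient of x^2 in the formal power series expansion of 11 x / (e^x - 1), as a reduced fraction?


The exponential generating function for Bernoulli numbers is
x / (e^x - 1) = sum_{k>=0} B_k x^k / k!.
So the coefficient of x^2 in 11 x / (e^x - 1) is 11 B_2 / 2!.
Computing: B_2 = 1/6, 2! = 2, giving
11 * 1/6 / 2 = 11/12.

11/12


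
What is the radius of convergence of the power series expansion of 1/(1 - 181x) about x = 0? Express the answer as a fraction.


Expanding 1/(1 - 181x) = sum_{k>=0} 181^k x^k, the series converges when |181x| < 1, i.e., |x| < 1/181.
So the radius of convergence is 1/181 = 1/181.

1/181


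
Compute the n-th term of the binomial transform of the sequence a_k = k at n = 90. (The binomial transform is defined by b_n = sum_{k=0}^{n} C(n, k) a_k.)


With a_k = k, b_n = sum_{k=0}^{n} C(n, k) k. Using k * C(n, k) = n * C(n-1, k-1) gives b_n = n * sum_{k>=1} C(n-1, k-1) = n * 2^(n-1).
For n = 90: 90 * 2^89 = 90 * 618970019642690137449562112 = 55707301767842112370460590080.

55707301767842112370460590080


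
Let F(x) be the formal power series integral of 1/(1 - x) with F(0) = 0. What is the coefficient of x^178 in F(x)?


1/(1 - x) = sum_{k>=0} x^k. Integrating termwise and using F(0) = 0 gives
F(x) = sum_{k>=0} x^(k+1) / (k+1) = sum_{m>=1} x^m / m = -ln(1 - x).
So the coefficient of x^178 is 1/178 = 1/178.

1/178


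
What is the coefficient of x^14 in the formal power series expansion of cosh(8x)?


The Maclaurin series is cosh(t) = sum_{m>=0} t^(2m) / (2m)!, so substituting t = 8x, only even powers of x are nonzero, with coefficient of x^(2m) equal to 8^(2m) / (2m)!.
For x^14 the coefficient is 8^14/14! = 4398046511104/87178291200 = 2147483648/42567525.

2147483648/42567525


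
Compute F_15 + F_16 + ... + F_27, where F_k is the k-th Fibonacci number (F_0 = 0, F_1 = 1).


Use the identity sum_{k=0}^{N} F_k = F_{N+2} - 1 (which follows from F_{k+2} - F_{k+1} = F_k). Then
sum_{k=15}^{27} F_k = (F_{29} - 1) - (F_{16} - 1) = F_{29} - F_{16}.
Computing: F_{29} = 514229, F_{16} = 987, so
Sum = 514229 - 987 = 513242.

513242


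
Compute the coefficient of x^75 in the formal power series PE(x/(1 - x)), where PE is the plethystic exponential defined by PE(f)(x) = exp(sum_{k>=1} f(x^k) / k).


For f(x) = x/(1 - x) we have
sum_{k>=1} f(x^k) / k = sum_{k>=1} (1/k) * x^k / (1 - x^k) = sum_{k, m >= 1} x^(k m) / k,
which after exponentiating simplifies to
PE(x/(1 - x)) = prod_{k>=1} 1 / (1 - x^k).
This is the generating function for the partition function p(n), so the coefficient of x^75 is p(75).
Computing p(75) by dynamic programming over parts 1, 2, ..., 75: p(75) = 8118264.

8118264


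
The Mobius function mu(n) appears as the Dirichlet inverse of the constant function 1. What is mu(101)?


101 = 101 (all distinct primes).
mu(101) = (-1)^1 = -1

-1


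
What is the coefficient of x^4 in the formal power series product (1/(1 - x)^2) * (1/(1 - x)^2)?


Combine the factors: (1/(1 - x)^2) * (1/(1 - x)^2) = 1/(1 - x)^4.
Then use 1/(1 - x)^r = sum_{k>=0} C(k + r - 1, r - 1) x^k with r = 4 and k = 4:
C(7, 3) = 35.

35


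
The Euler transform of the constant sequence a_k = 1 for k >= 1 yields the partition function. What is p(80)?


The Euler transform converts the sequence a_k = 1 into the number of integer partitions.
Using the recurrence or dynamic programming:
p(80) = 15796476

15796476


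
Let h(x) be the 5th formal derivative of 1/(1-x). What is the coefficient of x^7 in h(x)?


Differentiating 5 times: d^5/dx^5 [1/(1-x)] = 5!/(1-x)^6.
The expansion 1/(1-x)^6 = sum_{k>=0} C(k+5, 5) x^k, so the coefficient of x^n in 5!/(1-x)^6 is 5! * C(n+5, 5).
For n = 7: 120 * C(12, 5) = 120 * 792 = 95040

95040


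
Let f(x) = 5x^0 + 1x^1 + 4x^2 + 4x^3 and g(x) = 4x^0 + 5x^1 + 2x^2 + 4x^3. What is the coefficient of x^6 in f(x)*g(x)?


Cauchy product at x^6:
4*4
= 16

16


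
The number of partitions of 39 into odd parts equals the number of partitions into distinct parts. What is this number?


Computing partitions of 39 into odd parts (1, 3, 5, ...):
Using the generating function prod_{k>=0} 1/(1-x^(2k+1)),
the count is 982

982


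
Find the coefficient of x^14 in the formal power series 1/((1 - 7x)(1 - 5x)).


By partial fractions or Cauchy convolution:
The coefficient equals sum_{k=0}^{14} 7^k * 5^(14-k).
= 2358521965909

2358521965909


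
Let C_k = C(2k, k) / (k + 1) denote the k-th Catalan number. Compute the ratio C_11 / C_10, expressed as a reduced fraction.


Using C_k = (2k)! / (k! (k+1)!), the ratio C_{k+1}/C_k simplifies to
C_{k+1}/C_k = [(2k+2)! / ((k+1)! (k+2)!)] * [k! (k+1)! / (2k)!]
 = (2k+2)(2k+1) / ((k+1)(k+2)) = 2(2k+1) / (k+2).
For k = 10: 2(2*10 + 1) / (10 + 2) = 42/12 = 7/2.

7/2


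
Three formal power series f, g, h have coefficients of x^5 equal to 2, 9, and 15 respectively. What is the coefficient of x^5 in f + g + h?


Series addition is componentwise:
2 + 9 + 15
= 26

26


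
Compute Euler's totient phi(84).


phi(n) counts integers in [1, n] coprime to n. Using the multiplicative formula phi(n) = n * prod_{p | n} (1 - 1/p):
84 = 2^2 * 3 * 7, so
phi(84) = 84 * (1 - 1/2) * (1 - 1/3) * (1 - 1/7) = 24.

24


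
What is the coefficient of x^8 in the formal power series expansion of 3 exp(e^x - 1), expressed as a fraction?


exp(e^x - 1) is the exponential generating function for the Bell numbers Bell_k: exp(e^x - 1) = sum_{k>=0} Bell_k x^k / k!.
So the coefficient of x^8 in 3 exp(e^x - 1) is 3 Bell_8 / 8!.
Computing: Bell_8 = 4140 and 8! = 40320, giving
3 * 4140/40320 = 69/224.

69/224


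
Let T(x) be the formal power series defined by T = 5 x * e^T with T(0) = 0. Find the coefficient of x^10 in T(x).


Apply the Lagrange inversion formula: if T = 5 x * phi(T) with phi(t) = e^t, then
[x^n] T = 5^n * (1/n) [t^(n-1)] phi(t)^n = 5^n * (1/n) [t^(n-1)] e^(n t) = 5^n * (1/n) * n^(n-1) / (n-1)! = 5^n * n^(n-1) / n!.
When c = 1 this is the Cayley count of rooted labeled trees on n vertices, divided by n!.
For n = 10: 5^10 * 10^9 / 10! = 9765625 * 1000000000/3628800 = 1525878906250/567.

1525878906250/567


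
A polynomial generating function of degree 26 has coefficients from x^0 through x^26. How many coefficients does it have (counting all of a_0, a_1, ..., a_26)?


A polynomial of degree 26 takes the form a_0 + a_1 x + ... + a_26 x^26.
The number of coefficients is 26 + 1 = 27.

27


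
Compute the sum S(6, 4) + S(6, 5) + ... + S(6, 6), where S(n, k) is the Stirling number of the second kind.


By definition, S(n, k) counts partitions of an n-set into exactly k nonempty blocks.
Computing row n = 6 for k = 4..6:
S(6, k): 65, 15, 1
Sum = 81.

81


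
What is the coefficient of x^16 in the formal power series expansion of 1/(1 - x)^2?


The negative binomial / multiset identity is
1/(1 - x)^r = sum_{k>=0} C(k + r - 1, r - 1) x^k.
Here r = 2 and k = 16, so the coefficient is
C(16 + 1, 1) = C(17, 1)
= 17

17


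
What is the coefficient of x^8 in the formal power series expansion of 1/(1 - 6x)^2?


The general identity 1/(1 - c x)^r = sum_{k>=0} c^k C(k + r - 1, r - 1) x^k follows by substituting y = c x into 1/(1 - y)^r = sum_{k>=0} C(k + r - 1, r - 1) y^k.
For c = 6, r = 2, k = 8:
6^8 * C(9, 1) = 1679616 * 9 = 15116544.

15116544


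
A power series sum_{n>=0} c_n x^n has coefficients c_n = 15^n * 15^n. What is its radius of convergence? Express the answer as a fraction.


By the root test (Cauchy-Hadamard), the radius is R = 1 / limsup_n |c_n|^(1/n).
Here |c_n|^(1/n) = (15^n * 15^n)^(1/n) = 15 * 15 = 225 for all n.
So R = 1/225 = 1/225.

1/225


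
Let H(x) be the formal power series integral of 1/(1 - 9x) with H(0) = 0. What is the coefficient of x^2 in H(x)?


1/(1 - 9x) = sum_{k>=0} 9^k x^k. Integrating termwise with H(0) = 0:
H(x) = sum_{k>=0} 9^k x^(k+1) / (k+1) = sum_{m>=1} 9^(m-1) x^m / m.
For m = 2: 9^1/2 = 9/2 = 9/2.

9/2


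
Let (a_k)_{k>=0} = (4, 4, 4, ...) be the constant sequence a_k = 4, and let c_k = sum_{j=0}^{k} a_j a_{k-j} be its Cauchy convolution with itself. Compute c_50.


Since a_j = 4 for all j >= 0, the convolution sum becomes
c_k = sum_{j=0}^{k} 4 * 4 = 16 * (k + 1).
Equivalently, the generating function of (a_k) is 4/(1 - x) and its square is 16/(1 - x)^2 = sum_{k>=0} 16(k + 1) x^k.
For k = 50: 16 * 51 = 816.

816


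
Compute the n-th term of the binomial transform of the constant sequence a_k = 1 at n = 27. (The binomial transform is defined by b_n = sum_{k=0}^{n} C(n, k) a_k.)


With a_k = 1 for all k, b_n = sum_{k=0}^{n} C(n, k) = 2^n by the binomial theorem.
For n = 27: 2^27 = 134217728.

134217728


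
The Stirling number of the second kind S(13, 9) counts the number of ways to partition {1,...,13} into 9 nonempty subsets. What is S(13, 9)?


Using the explicit formula S(n,k) = (1/k!) sum_{j=0}^{k} (-1)^(k-j) C(k,j) j^n:
S(13, 9) = 359502
Equivalently, S(n,k) is n! times the coefficient of x^n in the EGF (e^x - 1)^k / k!.

359502


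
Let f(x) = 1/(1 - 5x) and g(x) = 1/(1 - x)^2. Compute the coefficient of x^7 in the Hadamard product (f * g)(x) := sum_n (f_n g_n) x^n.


f has coefficients f_k = 5^k. For g = 1/(1 - x)^2 the coefficient is g_k = C(k + 1, 1) = k + 1. The Hadamard coefficient is (f * g)_k = 5^k * (k + 1).
For k = 7: 5^7 * 8 = 78125 * 8 = 625000.

625000


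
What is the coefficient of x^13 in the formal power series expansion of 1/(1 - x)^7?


The negative binomial / multiset identity is
1/(1 - x)^r = sum_{k>=0} C(k + r - 1, r - 1) x^k.
Here r = 7 and k = 13, so the coefficient is
C(13 + 6, 6) = C(19, 6)
= 27132

27132


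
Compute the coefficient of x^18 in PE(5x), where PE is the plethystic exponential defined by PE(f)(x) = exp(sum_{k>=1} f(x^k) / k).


With f(x) = 5x, the exponent is sum_{k>=1} 5 x^k / k = 5 * (-ln(1 - x)). Exponentiating:
PE(5x) = exp(-5 ln(1 - x)) = 1/(1 - x)^5.
By the negative binomial expansion, [x^n] 1/(1 - x)^5 = C(n + 4, 4).
For n = 18: C(22, 4) = 7315.

7315


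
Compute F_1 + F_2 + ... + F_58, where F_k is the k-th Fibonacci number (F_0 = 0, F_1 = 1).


Use the identity sum_{k=0}^{N} F_k = F_{N+2} - 1 (which follows from F_{k+2} - F_{k+1} = F_k). Then
sum_{k=1}^{58} F_k = (F_{60} - 1) - (F_{2} - 1) = F_{60} - F_{2}.
Computing: F_{60} = 1548008755920, F_{2} = 1, so
Sum = 1548008755920 - 1 = 1548008755919.

1548008755919


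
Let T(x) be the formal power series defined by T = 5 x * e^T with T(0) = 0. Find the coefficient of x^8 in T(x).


Apply the Lagrange inversion formula: if T = 5 x * phi(T) with phi(t) = e^t, then
[x^n] T = 5^n * (1/n) [t^(n-1)] phi(t)^n = 5^n * (1/n) [t^(n-1)] e^(n t) = 5^n * (1/n) * n^(n-1) / (n-1)! = 5^n * n^(n-1) / n!.
When c = 1 this is the Cayley count of rooted labeled trees on n vertices, divided by n!.
For n = 8: 5^8 * 8^7 / 8! = 390625 * 2097152/40320 = 1280000000/63.

1280000000/63


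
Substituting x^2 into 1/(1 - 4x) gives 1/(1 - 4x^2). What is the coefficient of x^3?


Since 1/(1 - 4x^2) only has even powers of x,
the coefficient of x^3 (odd) is 0.

0


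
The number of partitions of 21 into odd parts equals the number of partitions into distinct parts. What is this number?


Computing partitions of 21 into odd parts (1, 3, 5, ...):
Using the generating function prod_{k>=0} 1/(1-x^(2k+1)),
the count is 76

76


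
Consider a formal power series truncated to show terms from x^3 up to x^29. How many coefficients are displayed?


From x^3 to x^29 inclusive, the count is 29 - 3 + 1 = 27.

27


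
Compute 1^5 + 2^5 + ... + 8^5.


This power sum has a closed form given by Faulhaber's formula
sum_{k=1}^{m} k^p = (1 / (p + 1)) * sum_{j=0}^{p} C(p + 1, j) B_j m^(p + 1 - j),
but for small m direct computation is fastest:
1 + 32 + 243 + 1024 + 3125 + 7776 + 16807 + 32768 = 61776.

61776


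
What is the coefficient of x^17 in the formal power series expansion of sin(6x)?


The Maclaurin series is sin(t) = sum_{k>=0} (-1)^k t^(2k+1) / (2k+1)!, so substituting t = 6x, only odd powers of x are nonzero, with coefficient of x^(2k+1) equal to (-1)^k 6^(2k+1) / (2k+1)!.
Write 17 = 2*8 + 1, giving the coefficient (-1)^8 * 6^17 / 17! = 16926659444736/355687428096000 = 708588/14889875.

708588/14889875


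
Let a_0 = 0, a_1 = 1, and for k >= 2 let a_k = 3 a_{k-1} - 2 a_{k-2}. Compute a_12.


Iterating the recurrence forward:
a_0 = 0
a_1 = 1
a_2 = 3*1 - 2*0 = 3
a_3 = 3*3 - 2*1 = 7
a_4 = 3*7 - 2*3 = 15
a_5 = 3*15 - 2*7 = 31
a_6 = 3*31 - 2*15 = 63
a_7 = 3*63 - 2*31 = 127
a_8 = 3*127 - 2*63 = 255
a_9 = 3*255 - 2*127 = 511
a_10 = 3*511 - 2*255 = 1023
a_11 = 3*1023 - 2*511 = 2047
a_12 = 3*2047 - 2*1023 = 4095
So a_12 = 4095.

4095


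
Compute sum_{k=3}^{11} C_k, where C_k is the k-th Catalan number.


C_3 through C_11: 5, 14, 42, 132, 429, 1430, 4862, 16796, 58786
Sum = 5 + 14 + 42 + 132 + 429 + 1430 + 4862 + 16796 + 58786
= 82496

82496


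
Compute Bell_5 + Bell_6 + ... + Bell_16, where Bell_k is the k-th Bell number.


Recall Bell_k counts set partitions of a k-set (with Bell_0 = 1 by convention).
Bell_5 through Bell_16: 52, 203, 877, 4140, 21147, 115975, 678570, 4213597, 27644437, 190899322, 1382958545, 10480142147
Sum = 52 + 203 + 877 + 4140 + 21147 + 115975 + 678570 + 4213597 + 27644437 + 190899322 + 1382958545 + 10480142147 = 12086679012.

12086679012


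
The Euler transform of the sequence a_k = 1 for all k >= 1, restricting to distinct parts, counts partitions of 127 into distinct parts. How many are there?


Partitions of 127 into distinct parts can be computed via generating function.
Product (1+x)(1+x^2)(1+x^3)...
The coefficient of x^127 = 3725410

3725410


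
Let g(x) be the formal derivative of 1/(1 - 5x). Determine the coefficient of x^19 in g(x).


Differentiate termwise: d/dx sum_{k>=0} 5^k x^k = sum_{k>=1} k 5^k x^(k-1) = sum_{j>=0} (j+1) 5^(j+1) x^j.
Equivalently, d/dx [1/(1 - 5x)] = 5/(1 - 5x)^2.
For j = 19: 20 * 5^20 = 20 * 95367431640625 = 1907348632812500.

1907348632812500


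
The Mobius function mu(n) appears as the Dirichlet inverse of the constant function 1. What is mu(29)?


29 = 29 (all distinct primes).
mu(29) = (-1)^1 = -1

-1


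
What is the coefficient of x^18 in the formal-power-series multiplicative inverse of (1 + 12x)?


The inverse is 1/(1 + 12x). Apply the geometric identity 1/(1 - y) = sum_{k>=0} y^k with y = -12x:
1/(1 + 12x) = sum_{k>=0} (-12)^k x^k.
So the coefficient of x^18 is (-12)^18 = 26623333280885243904.

26623333280885243904


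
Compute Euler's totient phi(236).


phi(n) counts integers in [1, n] coprime to n. Using the multiplicative formula phi(n) = n * prod_{p | n} (1 - 1/p):
236 = 2^2 * 59, so
phi(236) = 236 * (1 - 1/2) * (1 - 1/59) = 116.

116


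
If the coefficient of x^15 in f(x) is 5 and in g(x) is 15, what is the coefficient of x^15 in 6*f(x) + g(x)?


Scalar multiplication scales coefficients: 6 * 5 = 30.
Then add the g coefficient: 30 + 15
= 45

45


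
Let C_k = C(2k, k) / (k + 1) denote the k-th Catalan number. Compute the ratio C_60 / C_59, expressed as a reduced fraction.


Using C_k = (2k)! / (k! (k+1)!), the ratio C_{k+1}/C_k simplifies to
C_{k+1}/C_k = [(2k+2)! / ((k+1)! (k+2)!)] * [k! (k+1)! / (2k)!]
 = (2k+2)(2k+1) / ((k+1)(k+2)) = 2(2k+1) / (k+2).
For k = 59: 2(2*59 + 1) / (59 + 2) = 238/61 = 238/61.

238/61


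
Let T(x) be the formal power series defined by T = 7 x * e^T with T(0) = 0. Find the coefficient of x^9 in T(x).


Apply the Lagrange inversion formula: if T = 7 x * phi(T) with phi(t) = e^t, then
[x^n] T = 7^n * (1/n) [t^(n-1)] phi(t)^n = 7^n * (1/n) [t^(n-1)] e^(n t) = 7^n * (1/n) * n^(n-1) / (n-1)! = 7^n * n^(n-1) / n!.
When c = 1 this is the Cayley count of rooted labeled trees on n vertices, divided by n!.
For n = 9: 7^9 * 9^8 / 9! = 40353607 * 43046721/362880 = 3063651608241/640.

3063651608241/640


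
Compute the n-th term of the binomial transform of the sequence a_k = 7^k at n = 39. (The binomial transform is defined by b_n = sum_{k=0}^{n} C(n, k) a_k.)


With a_k = 7^k, b_n = sum_{k=0}^{n} C(n, k) 7^k = (1 + 7)^n by the binomial theorem.
For n = 39: (1 + 7)^39 = 8^39 = 166153499473114484112975882535043072.

166153499473114484112975882535043072


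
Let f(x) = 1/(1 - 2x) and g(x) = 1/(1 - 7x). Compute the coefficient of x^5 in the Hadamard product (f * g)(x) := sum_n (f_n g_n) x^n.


f has coefficients f_k = 2^k and g has coefficients g_k = 7^k, so the Hadamard product has coefficient (f*g)_k = 2^k * 7^k = 14^k.
For k = 5: 14^5 = 537824.

537824


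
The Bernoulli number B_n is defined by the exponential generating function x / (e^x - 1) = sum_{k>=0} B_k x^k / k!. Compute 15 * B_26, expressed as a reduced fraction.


Bernoulli numbers can also be computed recursively via B_0 = 1 and sum_{j=0}^{m} C(m+1, j) B_j = 0 for m >= 1. Odd-index Bernoulli numbers vanish for k >= 3.
Computing B_26 = 8553103/6, so 15 * B_26 = 15 * 8553103/6 = 42765515/2.

42765515/2


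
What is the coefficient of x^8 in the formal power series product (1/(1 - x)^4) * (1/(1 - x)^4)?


Combine the factors: (1/(1 - x)^4) * (1/(1 - x)^4) = 1/(1 - x)^8.
Then use 1/(1 - x)^r = sum_{k>=0} C(k + r - 1, r - 1) x^k with r = 8 and k = 8:
C(15, 7) = 6435.

6435


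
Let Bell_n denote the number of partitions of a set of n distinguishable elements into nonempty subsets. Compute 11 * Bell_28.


Bell_28 can be computed from the Bell triangle or from Dobinski's identity Bell_n = (1/e) * sum_{k>=0} k^n / k!.
Computing Bell_28 = 6160539404599934652455.
Then 11 * 6160539404599934652455 = 67765933450599281177005.

67765933450599281177005


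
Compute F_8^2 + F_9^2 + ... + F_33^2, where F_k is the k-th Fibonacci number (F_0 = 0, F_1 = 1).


There is a standard identity sum_{k=0}^{N} F_k^2 = F_N * F_{N+1} (proved inductively from the telescoping relation F_k^2 = F_k F_{k+1} - F_{k-1} F_k). Then
sum_{k=8}^{33} F_k^2 = F_33 F_34 - F_7 F_8.
Computing: F_33 = 3524578, F_34 = 5702887, F_7 = 13, F_8 = 21.
Sum = 3524578 * 5702887 - 13 * 21 = 20100270056413.

20100270056413


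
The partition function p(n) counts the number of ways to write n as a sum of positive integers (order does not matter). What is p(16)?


Using the generating function prod_{k>=1} 1/(1-x^k), we compute p(16).
By dynamic programming over parts 1 through 16:
p(16) = 231

231


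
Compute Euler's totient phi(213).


phi(n) counts integers in [1, n] coprime to n. Using the multiplicative formula phi(n) = n * prod_{p | n} (1 - 1/p):
213 = 3 * 71, so
phi(213) = 213 * (1 - 1/3) * (1 - 1/71) = 140.

140


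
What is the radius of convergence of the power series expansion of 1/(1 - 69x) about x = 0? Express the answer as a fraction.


Expanding 1/(1 - 69x) = sum_{k>=0} 69^k x^k, the series converges when |69x| < 1, i.e., |x| < 1/69.
So the radius of convergence is 1/69 = 1/69.

1/69


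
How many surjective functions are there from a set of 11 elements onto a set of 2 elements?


By inclusion-exclusion on which target elements are missed, the number of surjections from an n-set onto a k-set is
surj(n, k) = sum_{j=0}^{k} (-1)^j C(k, j) (k - j)^n.
Equivalently surj(n, k) = k! * S(n, k), where S(n, k) is the Stirling number of the second kind.
For n = 11, k = 2:
S(11, 2) = 1023, so
surj = 2! * 1023 = 2 * 1023 = 2046.

2046


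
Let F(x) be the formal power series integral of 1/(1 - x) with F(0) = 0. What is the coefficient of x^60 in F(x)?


1/(1 - x) = sum_{k>=0} x^k. Integrating termwise and using F(0) = 0 gives
F(x) = sum_{k>=0} x^(k+1) / (k+1) = sum_{m>=1} x^m / m = -ln(1 - x).
So the coefficient of x^60 is 1/60 = 1/60.

1/60


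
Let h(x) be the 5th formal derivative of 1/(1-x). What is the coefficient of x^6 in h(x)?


Differentiating 5 times: d^5/dx^5 [1/(1-x)] = 5!/(1-x)^6.
The expansion 1/(1-x)^6 = sum_{k>=0} C(k+5, 5) x^k, so the coefficient of x^n in 5!/(1-x)^6 is 5! * C(n+5, 5).
For n = 6: 120 * C(11, 5) = 120 * 462 = 55440

55440


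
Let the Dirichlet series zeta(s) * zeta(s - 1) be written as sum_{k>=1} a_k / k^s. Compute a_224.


Convolution gives a_k = sum_{d | k} d * 1 = sum_{d | k} d = sigma(k), the sum of positive divisors of k.
For k = 224, the divisors are 1, 2, 4, 7, 8, 14, 16, 28, 32, 56, 112, 224, so
sigma(224) = 1 + 2 + 4 + 7 + 8 + 14 + 16 + 28 + 32 + 56 + 112 + 224 = 504.

504


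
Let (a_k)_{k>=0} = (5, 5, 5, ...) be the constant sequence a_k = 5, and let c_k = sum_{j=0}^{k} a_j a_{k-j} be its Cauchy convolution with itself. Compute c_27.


Since a_j = 5 for all j >= 0, the convolution sum becomes
c_k = sum_{j=0}^{k} 5 * 5 = 25 * (k + 1).
Equivalently, the generating function of (a_k) is 5/(1 - x) and its square is 25/(1 - x)^2 = sum_{k>=0} 25(k + 1) x^k.
For k = 27: 25 * 28 = 700.

700


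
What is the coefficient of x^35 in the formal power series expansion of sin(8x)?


The Maclaurin series is sin(t) = sum_{k>=0} (-1)^k t^(2k+1) / (2k+1)!, so substituting t = 8x, only odd powers of x are nonzero, with coefficient of x^(2k+1) equal to (-1)^k 8^(2k+1) / (2k+1)!.
Write 35 = 2*17 + 1, giving the coefficient (-1)^17 * 8^35 / 35! = -40564819207303340847894502572032/10333147966386144929666651337523200000000 = -9444732965739290427392/2405873491984360136479756640625.

-9444732965739290427392/2405873491984360136479756640625


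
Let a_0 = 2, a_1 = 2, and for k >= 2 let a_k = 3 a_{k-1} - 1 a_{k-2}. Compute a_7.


Iterating the recurrence forward:
a_0 = 2
a_1 = 2
a_2 = 3*2 - 1*2 = 4
a_3 = 3*4 - 1*2 = 10
a_4 = 3*10 - 1*4 = 26
a_5 = 3*26 - 1*10 = 68
a_6 = 3*68 - 1*26 = 178
a_7 = 3*178 - 1*68 = 466
So a_7 = 466.

466


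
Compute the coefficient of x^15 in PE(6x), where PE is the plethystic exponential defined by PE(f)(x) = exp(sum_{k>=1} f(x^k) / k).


With f(x) = 6x, the exponent is sum_{k>=1} 6 x^k / k = 6 * (-ln(1 - x)). Exponentiating:
PE(6x) = exp(-6 ln(1 - x)) = 1/(1 - x)^6.
By the negative binomial expansion, [x^n] 1/(1 - x)^6 = C(n + 5, 5).
For n = 15: C(20, 5) = 15504.

15504


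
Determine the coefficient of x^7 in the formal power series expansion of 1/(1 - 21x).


The geometric series identity gives 1/(1 - c x) = sum_{k>=0} c^k x^k, so the coefficient of x^k is c^k.
Here c = 21 and k = 7.
Computing: 21^7 = 1801088541

1801088541


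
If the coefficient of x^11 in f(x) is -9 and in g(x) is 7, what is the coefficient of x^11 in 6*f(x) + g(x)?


Scalar multiplication scales coefficients: 6 * -9 = -54.
Then add the g coefficient: -54 + 7
= -47

-47


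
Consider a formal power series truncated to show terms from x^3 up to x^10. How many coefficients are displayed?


From x^3 to x^10 inclusive, the count is 10 - 3 + 1 = 8.

8


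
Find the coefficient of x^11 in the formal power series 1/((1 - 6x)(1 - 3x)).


By partial fractions or Cauchy convolution:
The coefficient equals sum_{k=0}^{11} 6^k * 3^(11-k).
= 725416965

725416965


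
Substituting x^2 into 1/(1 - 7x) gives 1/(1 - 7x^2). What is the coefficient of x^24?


The coefficient of x^(2m) in 1/(1 - 7x^2) is 7^m.
With n = 24 = 2*12, the coefficient is 7^12 = 13841287201.

13841287201


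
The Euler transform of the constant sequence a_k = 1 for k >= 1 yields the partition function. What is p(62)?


The Euler transform converts the sequence a_k = 1 into the number of integer partitions.
Using the recurrence or dynamic programming:
p(62) = 1300156

1300156


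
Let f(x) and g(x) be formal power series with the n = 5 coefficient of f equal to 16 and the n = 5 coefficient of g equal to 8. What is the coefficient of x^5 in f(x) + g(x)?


Addition of formal power series is termwise.
The coefficient of x^5 in f + g = 16 + 8
= 24

24


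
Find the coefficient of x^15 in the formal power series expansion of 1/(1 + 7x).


Write 1/(1 + c x) = 1/(1 - (-c) x) and apply the geometric-series identity
1/(1 - y) = sum_{k>=0} y^k to get 1/(1 + c x) = sum_{k>=0} (-c)^k x^k.
So the coefficient of x^k is (-c)^k = (-1)^k * c^k.
Here c = 7 and k = 15:
(-7)^15 = -1 * 4747561509943 = -4747561509943

-4747561509943


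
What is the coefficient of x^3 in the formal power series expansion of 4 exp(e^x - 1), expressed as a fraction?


exp(e^x - 1) is the exponential generating function for the Bell numbers Bell_k: exp(e^x - 1) = sum_{k>=0} Bell_k x^k / k!.
So the coefficient of x^3 in 4 exp(e^x - 1) is 4 Bell_3 / 3!.
Computing: Bell_3 = 5 and 3! = 6, giving
4 * 5/6 = 10/3.

10/3
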